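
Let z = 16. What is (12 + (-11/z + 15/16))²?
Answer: 2401/16 ≈ 150.06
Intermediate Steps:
(12 + (-11/z + 15/16))² = (12 + (-11/16 + 15/16))² = (12 + ¼)² = (49/4)² = 2401/16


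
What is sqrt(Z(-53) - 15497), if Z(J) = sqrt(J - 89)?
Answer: sqrt(-15497 + I*sqrt(142)) ≈ 0.0479 + 124.49*I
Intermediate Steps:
Z(J) = sqrt(-89 + J)
sqrt(Z(-53) - 15497) = sqrt(sqrt(-89 - 53) - 15497) = sqrt(sqrt(-142) - 15497) = sqrt(I*sqrt(142) - 15497) = sqrt(-15497 + I*sqrt(142))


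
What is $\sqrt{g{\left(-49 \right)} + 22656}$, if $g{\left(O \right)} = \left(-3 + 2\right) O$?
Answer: $\sqrt{22705} \approx 150.68$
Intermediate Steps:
$g{\left(O \right)} = - O$
$\sqrt{g{\left(-49 \right)} + 22656} = \sqrt{\left(-1\right) \left(-49\right) + 22656} = \sqrt{49 + 22656} = \sqrt{22705}$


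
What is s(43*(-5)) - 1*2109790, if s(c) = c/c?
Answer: -2109789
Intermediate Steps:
s(c) = 1
s(43*(-5)) - 1*2109790 = 1 - 1*2109790 = 1 - 2109790 = -2109789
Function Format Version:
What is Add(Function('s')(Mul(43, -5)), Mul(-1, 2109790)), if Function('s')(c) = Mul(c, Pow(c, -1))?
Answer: -2109789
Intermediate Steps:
Function('s')(c) = 1
Add(Function('s')(Mul(43, -5)), Mul(-1, 2109790)) = Add(1, Mul(-1, 2109790)) = Add(1, -2109790) = -2109789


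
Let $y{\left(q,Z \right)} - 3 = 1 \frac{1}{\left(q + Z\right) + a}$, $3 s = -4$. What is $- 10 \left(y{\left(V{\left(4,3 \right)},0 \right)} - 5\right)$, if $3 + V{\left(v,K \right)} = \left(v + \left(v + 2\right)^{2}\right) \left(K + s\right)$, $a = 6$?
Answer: $\frac{4150}{209} \approx 19.856$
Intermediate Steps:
$s = - \frac{4}{3}$ ($s = \frac{1}{3} \left(-4\right) = - \frac{4}{3} \approx -1.3333$)
$V{\left(v,K \right)} = -3 + \left(- \frac{4}{3} + K\right) \left(v + \left(2 + v\right)^{2}\right)$ ($V{\left(v,K \right)} = -3 + \left(v + \left(v + 2\right)^{2}\right) \left(K - \frac{4}{3}\right) = -3 + \left(v + \left(2 + v\right)^{2}\right) \left(- \frac{4}{3} + K\right) = -3 + \left(- \frac{4}{3} + K\right) \left(v + \left(2 + v\right)^{2}\right)$)
$y{\left(q,Z \right)} = 3 + \frac{1}{6 + Z + q}$ ($y{\left(q,Z \right)} = 3 + 1 \frac{1}{\left(q + Z\right) + 6} = 3 + 1 \frac{1}{\left(Z + q\right) + 6} = 3 + 1 \frac{1}{6 + Z + q} = 3 + \frac{1}{6 + Z + q}$)
$- 10 \left(y{\left(V{\left(4,3 \right)},0 \right)} - 5\right) = - 10 \left(\frac{19 + 3 \cdot 0 + 3 \left(-3 - \frac{16}{3} - \frac{4 \left(2 + 4\right)^{2}}{3} + 3 \cdot 4 + 3 \left(2 + 4\right)^{2}\right)}{6 + 0 - \left(- \frac{11}{3} - \frac{5 \left(2 + 4\right)^{2}}{3}\right)} - 5\right) = - 10 \left(\frac{19 + 0 + 3 \left(-3 - \frac{16}{3} - \frac{4 \cdot 6^{2}}{3} + 12 + 3 \cdot 6^{2}\right)}{6 + 0 - \left(- \frac{11}{3} - 60\right)} - 5\right) = - 10 \left(\frac{19 + 0 + 3 \left(-3 - \frac{16}{3} - 48 + 12 + 3 \cdot 36\right)}{6 + 0 - - \frac{191}{3}} - 5\right) = - 10 \left(\frac{19 + 0 + 3 \left(-3 - \frac{16}{3} - 48 + 12 + 108\right)}{6 + 0 - - \frac{191}{3}} - 5\right) = - 10 \left(\frac{19 + 0 + 3 \cdot \frac{191}{3}}{6 + 0 + \frac{191}{3}} - 5\right) = - 10 \left(\frac{19 + 0 + 191}{\frac{209}{3}} - 5\right) = - 10 \left(\frac{3}{209} \cdot 210 - 5\right) = - 10 \left(\frac{630}{209} - 5\right) = \left(-10\right) \left(- \frac{415}{209}\right) = \frac{4150}{209}$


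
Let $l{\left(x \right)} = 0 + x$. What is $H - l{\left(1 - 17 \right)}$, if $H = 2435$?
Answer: $2451$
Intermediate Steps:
$l{\left(x \right)} = x$
$H - l{\left(1 - 17 \right)} = 2435 - \left(1 - 17\right) = 2435 - -16 = 2435 + 16 = 2451$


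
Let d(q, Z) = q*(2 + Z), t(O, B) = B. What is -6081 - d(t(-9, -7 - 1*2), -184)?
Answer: -7719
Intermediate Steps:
-6081 - d(t(-9, -7 - 1*2), -184) = -6081 - (-7 - 1*2)*(2 - 184) = -6081 - (-7 - 2)*(-182) = -6081 - (-9)*(-182) = -6081 - 1*1638 = -6081 - 1638 = -7719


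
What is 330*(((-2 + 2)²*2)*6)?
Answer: 0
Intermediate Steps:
330*(((-2 + 2)²*2)*6) = 330*((0²*2)*6) = 330*((0*2)*6) = 330*(0*6) = 330*0 = 0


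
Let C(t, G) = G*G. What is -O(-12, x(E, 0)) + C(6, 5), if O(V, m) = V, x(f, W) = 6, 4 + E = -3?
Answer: 37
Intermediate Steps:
C(t, G) = G**2
E = -7 (E = -4 - 3 = -7)
-O(-12, x(E, 0)) + C(6, 5) = -1*(-12) + 5**2 = 12 + 25 = 37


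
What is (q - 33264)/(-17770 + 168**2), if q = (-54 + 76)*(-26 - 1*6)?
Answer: -16984/5227 ≈ -3.2493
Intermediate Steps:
q = -704 (q = 22*(-26 - 6) = 22*(-32) = -704)
(q - 33264)/(-17770 + 168**2) = (-704 - 33264)/(-17770 + 168**2) = -33968/(-17770 + 28224) = -33968/10454 = -33968*1/10454 = -16984/5227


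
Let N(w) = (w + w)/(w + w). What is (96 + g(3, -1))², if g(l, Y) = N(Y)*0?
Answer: 9216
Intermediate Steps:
N(w) = 1 (N(w) = (2*w)/((2*w)) = (2*w)*(1/(2*w)) = 1)
g(l, Y) = 0 (g(l, Y) = 1*0 = 0)
(96 + g(3, -1))² = (96 + 0)² = 96² = 9216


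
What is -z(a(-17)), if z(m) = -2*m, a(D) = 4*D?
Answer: -136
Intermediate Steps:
-z(a(-17)) = -(-2)*4*(-17) = -(-2)*(-68) = -1*136 = -136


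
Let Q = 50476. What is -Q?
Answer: -50476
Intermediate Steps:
-Q = -1*50476 = -50476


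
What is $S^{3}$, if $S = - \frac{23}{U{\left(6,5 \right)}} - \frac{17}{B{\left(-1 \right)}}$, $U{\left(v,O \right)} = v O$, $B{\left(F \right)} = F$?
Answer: $\frac{115501303}{27000} \approx 4277.8$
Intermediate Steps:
$U{\left(v,O \right)} = O v$
$S = \frac{487}{30}$ ($S = - \frac{23}{5 \cdot 6} - \frac{17}{-1} = - \frac{23}{30} - -17 = \left(-23\right) \frac{1}{30} + 17 = - \frac{23}{30} + 17 = \frac{487}{30} \approx 16.233$)
$S^{3} = \left(\frac{487}{30}\right)^{3} = \frac{115501303}{27000}$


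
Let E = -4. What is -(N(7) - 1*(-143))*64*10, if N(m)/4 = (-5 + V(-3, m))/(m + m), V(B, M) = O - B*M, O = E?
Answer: -656000/7 ≈ -93714.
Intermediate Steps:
O = -4
V(B, M) = -4 - B*M
N(m) = 2*(-9 + 3*m)/m (N(m) = 4*((-5 + (-4 - 1*(-3)*m))/(m + m)) = 4*((-5 + (-4 + 3*m))/((2*m))) = 4*((-9 + 3*m)*(1/(2*m))) = 4*((-9 + 3*m)/(2*m)) = 2*(-9 + 3*m)/m)
-(N(7) - 1*(-143))*64*10 = -((6 - 18/7) - 1*(-143))*64*10 = -((6 - 18*⅐) + 143)*640 = -((6 - 18/7) + 143)*640 = -(24/7 + 143)*640 = -1025*640/7 = -1*656000/7 = -656000/7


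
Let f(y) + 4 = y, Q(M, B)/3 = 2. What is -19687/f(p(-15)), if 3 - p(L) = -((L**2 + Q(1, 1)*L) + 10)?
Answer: -19687/144 ≈ -136.72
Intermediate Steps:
Q(M, B) = 6 (Q(M, B) = 3*2 = 6)
p(L) = 13 + L**2 + 6*L (p(L) = 3 - (-1)*((L**2 + 6*L) + 10) = 3 - (-1)*(10 + L**2 + 6*L) = 3 - (-10 - L**2 - 6*L) = 3 + (10 + L**2 + 6*L) = 13 + L**2 + 6*L)
f(y) = -4 + y
-19687/f(p(-15)) = -19687/(-4 + (13 + (-15)**2 + 6*(-15))) = -19687/(-4 + (13 + 225 - 90)) = -19687/(-4 + 148) = -19687/144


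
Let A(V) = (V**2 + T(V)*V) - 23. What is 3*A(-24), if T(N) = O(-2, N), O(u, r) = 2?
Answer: 1515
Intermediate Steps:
T(N) = 2
A(V) = -23 + V**2 + 2*V (A(V) = (V**2 + 2*V) - 23 = -23 + V**2 + 2*V)
3*A(-24) = 3*(-23 + (-24)**2 + 2*(-24)) = 3*(-23 + 576 - 48) = 3*505 = 1515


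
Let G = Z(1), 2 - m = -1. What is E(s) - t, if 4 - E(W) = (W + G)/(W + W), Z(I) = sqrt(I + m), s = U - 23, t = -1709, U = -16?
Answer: 133577/78 ≈ 1712.5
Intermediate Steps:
m = 3 (m = 2 - 1*(-1) = 2 + 1 = 3)
s = -39 (s = -16 - 23 = -39)
Z(I) = sqrt(3 + I) (Z(I) = sqrt(I + 3) = sqrt(3 + I))
G = 2 (G = sqrt(3 + 1) = sqrt(4) = 2)
E(W) = 4 - (2 + W)/(2*W) (E(W) = 4 - (W + 2)/(W + W) = 4 - (2 + W)/(2*W))
E(s) - t = (7/2 - 1/(-39)) - 1*(-1709) = (7/2 - 1*(-1/39)) + 1709 = (7/2 + 1/39) + 1709 = 275/78 + 1709 = 133577/78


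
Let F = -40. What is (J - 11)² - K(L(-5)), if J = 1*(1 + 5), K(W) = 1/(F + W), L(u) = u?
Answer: 1126/45 ≈ 25.022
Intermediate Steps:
K(W) = 1/(-40 + W)
J = 6 (J = 1*6 = 6)
(J - 11)² - K(L(-5)) = (6 - 11)² - 1/(-40 - 5) = (-5)² - 1/(-45) = 25 - 1*(-1/45) = 25 + 1/45 = 1126/45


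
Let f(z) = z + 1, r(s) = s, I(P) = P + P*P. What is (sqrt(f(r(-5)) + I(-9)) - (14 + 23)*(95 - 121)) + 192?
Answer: 1154 + 2*sqrt(17) ≈ 1162.2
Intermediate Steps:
I(P) = P + P**2
f(z) = 1 + z
(sqrt(f(r(-5)) + I(-9)) - (14 + 23)*(95 - 121)) + 192 = (sqrt((1 - 5) - 9*(1 - 9)) - (14 + 23)*(95 - 121)) + 192 = (sqrt(-4 - 9*(-8)) - 37*(-26)) + 192 = (sqrt(-4 + 72) - 1*(-962)) + 192 = (sqrt(68) + 962) + 192 = (2*sqrt(17) + 962) + 192 = (962 + 2*sqrt(17)) + 192 = 1154 + 2*sqrt(17)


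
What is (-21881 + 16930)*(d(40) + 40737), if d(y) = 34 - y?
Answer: -201659181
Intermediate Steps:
(-21881 + 16930)*(d(40) + 40737) = (-21881 + 16930)*((34 - 1*40) + 40737) = -4951*((34 - 40) + 40737) = -4951*(-6 + 40737) = -4951*40731 = -201659181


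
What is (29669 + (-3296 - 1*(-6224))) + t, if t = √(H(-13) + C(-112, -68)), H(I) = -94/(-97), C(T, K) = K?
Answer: 32597 + I*√630694/97 ≈ 32597.0 + 8.1872*I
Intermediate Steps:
H(I) = 94/97 (H(I) = -94*(-1/97) = 94/97)
t = I*√630694/97 (t = √(94/97 - 68) = √(-6502/97) = I*√630694/97 ≈ 8.1872*I)
(29669 + (-3296 - 1*(-6224))) + t = (29669 + (-3296 - 1*(-6224))) + I*√630694/97 = (29669 + (-3296 + 6224)) + I*√630694/97 = (29669 + 2928) + I*√630694/97 = 32597 + I*√630694/97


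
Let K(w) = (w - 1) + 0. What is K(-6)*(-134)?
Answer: 938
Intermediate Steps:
K(w) = -1 + w (K(w) = (-1 + w) + 0 = -1 + w)
K(-6)*(-134) = (-1 - 6)*(-134) = -7*(-134) = 938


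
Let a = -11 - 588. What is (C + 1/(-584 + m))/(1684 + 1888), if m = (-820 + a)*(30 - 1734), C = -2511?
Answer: -6070071311/8634924224 ≈ -0.70297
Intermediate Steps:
a = -599
m = 2417976 (m = (-820 - 599)*(30 - 1734) = -1419*(-1704) = 2417976)
(C + 1/(-584 + m))/(1684 + 1888) = (-2511 + 1/(-584 + 2417976))/(1684 + 1888) = (-2511 + 1/2417392)/3572 = (-2511 + 1/2417392)*(1/3572) = -6070071311/2417392*1/3572 = -6070071311/8634924224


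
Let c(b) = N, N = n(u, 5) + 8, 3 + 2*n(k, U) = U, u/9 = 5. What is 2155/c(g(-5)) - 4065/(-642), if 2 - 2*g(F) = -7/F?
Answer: 473365/1926 ≈ 245.78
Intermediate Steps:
u = 45 (u = 9*5 = 45)
g(F) = 1 + 7/(2*F) (g(F) = 1 - (-7)/(2*F) = 1 + 7/(2*F))
n(k, U) = -3/2 + U/2
N = 9 (N = (-3/2 + (½)*5) + 8 = (-3/2 + 5/2) + 8 = 1 + 8 = 9)
c(b) = 9
2155/c(g(-5)) - 4065/(-642) = 2155/9 - 4065/(-642) = 2155*(⅑) - 4065*(-1/642) = 2155/9 + 1355/214 = 473365/1926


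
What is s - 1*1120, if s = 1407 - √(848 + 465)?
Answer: 287 - √1313 ≈ 250.76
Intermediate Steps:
s = 1407 - √1313 ≈ 1370.8
s - 1*1120 = (1407 - √1313) - 1*1120 = (1407 - √1313) - 1120 = 287 - √1313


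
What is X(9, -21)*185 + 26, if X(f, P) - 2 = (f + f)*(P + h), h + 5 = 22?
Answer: -12924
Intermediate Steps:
h = 17 (h = -5 + 22 = 17)
X(f, P) = 2 + 2*f*(17 + P) (X(f, P) = 2 + (f + f)*(P + 17) = 2 + (2*f)*(17 + P) = 2 + 2*f*(17 + P))
X(9, -21)*185 + 26 = (2 + 34*9 + 2*(-21)*9)*185 + 26 = (2 + 306 - 378)*185 + 26 = -70*185 + 26 = -12950 + 26 = -12924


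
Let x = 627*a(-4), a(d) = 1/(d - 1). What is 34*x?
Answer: -21318/5 ≈ -4263.6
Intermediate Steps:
a(d) = 1/(-1 + d)
x = -627/5 (x = 627/(-1 - 4) = 627/(-5) = 627*(-1/5) = -627/5 ≈ -125.40)
34*x = 34*(-627/5) = -21318/5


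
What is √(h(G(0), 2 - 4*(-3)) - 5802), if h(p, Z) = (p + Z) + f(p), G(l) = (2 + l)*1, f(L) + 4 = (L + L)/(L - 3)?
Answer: I*√5794 ≈ 76.118*I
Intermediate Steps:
f(L) = -4 + 2*L/(-3 + L) (f(L) = -4 + (L + L)/(L - 3) = -4 + (2*L)/(-3 + L) = -4 + 2*L/(-3 + L))
G(l) = 2 + l
h(p, Z) = Z + p + 2*(6 - p)/(-3 + p) (h(p, Z) = (p + Z) + 2*(6 - p)/(-3 + p) = (Z + p) + 2*(6 - p)/(-3 + p) = Z + p + 2*(6 - p)/(-3 + p))
√(h(G(0), 2 - 4*(-3)) - 5802) = √((12 - 2*(2 + 0) + (-3 + (2 + 0))*((2 - 4*(-3)) + (2 + 0)))/(-3 + (2 + 0)) - 5802) = √((12 - 2*2 + (-3 + 2)*((2 + 12) + 2))/(-3 + 2) - 5802) = √((12 - 4 - (14 + 2))/(-1) - 5802) = √(-(12 - 4 - 1*16) - 5802) = √(-(12 - 4 - 16) - 5802) = √(-1*(-8) - 5802) = √(8 - 5802) = √(-5794) = I*√5794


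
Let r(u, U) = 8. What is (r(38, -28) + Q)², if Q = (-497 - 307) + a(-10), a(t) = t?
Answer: 649636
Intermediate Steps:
Q = -814 (Q = (-497 - 307) - 10 = -804 - 10 = -814)
(r(38, -28) + Q)² = (8 - 814)² = (-806)² = 649636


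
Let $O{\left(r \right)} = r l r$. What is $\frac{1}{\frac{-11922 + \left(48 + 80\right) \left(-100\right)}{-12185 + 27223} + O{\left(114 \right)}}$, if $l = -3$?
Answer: $- \frac{7519}{293163133} \approx -2.5648 \cdot 10^{-5}$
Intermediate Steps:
$O{\left(r \right)} = - 3 r^{2}$ ($O{\left(r \right)} = r \left(-3\right) r = - 3 r r = - 3 r^{2}$)
$\frac{1}{\frac{-11922 + \left(48 + 80\right) \left(-100\right)}{-12185 + 27223} + O{\left(114 \right)}} = \frac{1}{\frac{-11922 + \left(48 + 80\right) \left(-100\right)}{-12185 + 27223} - 3 \cdot 114^{2}} = \frac{1}{\frac{-11922 + 128 \left(-100\right)}{15038} - 38988} = \frac{1}{\left(-11922 - 12800\right) \frac{1}{15038} - 38988} = \frac{1}{\left(-24722\right) \frac{1}{15038} - 38988} = \frac{1}{- \frac{12361}{7519} - 38988} = \frac{1}{- \frac{293163133}{7519}} = - \frac{7519}{293163133}$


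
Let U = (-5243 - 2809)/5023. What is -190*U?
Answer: 1529880/5023 ≈ 304.58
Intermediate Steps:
U = -8052/5023 (U = -8052*1/5023 = -8052/5023 ≈ -1.6030)
-190*U = -190*(-8052/5023) = 1529880/5023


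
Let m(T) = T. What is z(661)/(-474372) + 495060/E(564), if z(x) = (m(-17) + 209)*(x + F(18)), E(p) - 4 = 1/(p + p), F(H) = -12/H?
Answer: 66225470810192/535210209 ≈ 1.2374e+5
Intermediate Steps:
E(p) = 4 + 1/(2*p) (E(p) = 4 + 1/(p + p) = 4 + 1/(2*p))
z(x) = -128 + 192*x (z(x) = (-17 + 209)*(x - 12/18) = 192*(x - 12*1/18) = 192*(x - 2/3) = 192*(-2/3 + x) = -128 + 192*x)
z(661)/(-474372) + 495060/E(564) = (-128 + 192*661)/(-474372) + 495060/(4 + (1/2)/564) = (-128 + 126912)*(-1/474372) + 495060/(4 + (1/2)*(1/564)) = 126784*(-1/474372) + 495060/(4 + 1/1128) = -31696/118593 + 495060/(4513/1128) = -31696/118593 + 495060*(1128/4513) = -31696/118593 + 558427680/4513 = 66225470810192/535210209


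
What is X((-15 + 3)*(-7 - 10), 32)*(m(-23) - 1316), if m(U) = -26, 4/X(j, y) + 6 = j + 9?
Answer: -5368/207 ≈ -25.932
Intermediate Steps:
X(j, y) = 4/(3 + j) (X(j, y) = 4/(-6 + (j + 9)) = 4/(-6 + (9 + j)) = 4/(3 + j))
X((-15 + 3)*(-7 - 10), 32)*(m(-23) - 1316) = (4/(3 + (-15 + 3)*(-7 - 10)))*(-26 - 1316) = (4/(3 - 12*(-17)))*(-1342) = (4/(3 + 204))*(-1342) = (4/207)*(-1342) = -5368/207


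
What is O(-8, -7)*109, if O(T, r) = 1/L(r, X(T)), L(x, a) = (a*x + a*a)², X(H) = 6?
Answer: 109/36 ≈ 3.0278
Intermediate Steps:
L(x, a) = (a² + a*x)² (L(x, a) = (a*x + a²)² = (a² + a*x)²)
O(T, r) = 1/(36*(6 + r)²) (O(T, r) = 1/(6²*(6 + r)²) = 1/(36*(6 + r)²))
O(-8, -7)*109 = (1/(36*(6 - 7)²))*109 = ((1/36)/(-1)²)*109 = ((1/36)*1)*109 = (1/36)*109 = 109/36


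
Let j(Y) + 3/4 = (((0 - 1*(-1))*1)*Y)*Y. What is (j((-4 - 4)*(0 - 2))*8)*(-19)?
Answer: -38798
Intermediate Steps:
j(Y) = -3/4 + Y**2 (j(Y) = -3/4 + (((0 - 1*(-1))*1)*Y)*Y = -3/4 + (((0 + 1)*1)*Y)*Y = -3/4 + ((1*1)*Y)*Y = -3/4 + (1*Y)*Y = -3/4 + Y*Y = -3/4 + Y**2)
(j((-4 - 4)*(0 - 2))*8)*(-19) = ((-3/4 + ((-4 - 4)*(0 - 2))**2)*8)*(-19) = ((-3/4 + (-8*(-2))**2)*8)*(-19) = ((-3/4 + 16**2)*8)*(-19) = ((-3/4 + 256)*8)*(-19) = ((1021/4)*8)*(-19) = 2042*(-19) = -38798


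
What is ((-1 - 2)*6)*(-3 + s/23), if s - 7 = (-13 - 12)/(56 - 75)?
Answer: 20754/437 ≈ 47.492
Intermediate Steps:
s = 158/19 (s = 7 + (-13 - 12)/(56 - 75) = 7 - 25/(-19) = 7 - 25*(-1/19) = 7 + 25/19 = 158/19 ≈ 8.3158)
((-1 - 2)*6)*(-3 + s/23) = ((-1 - 2)*6)*(-3 + (158/19)/23) = (-3*6)*(-3 + (158/19)*(1/23)) = -18*(-3 + 158/437) = -18*(-1153/437) = 20754/437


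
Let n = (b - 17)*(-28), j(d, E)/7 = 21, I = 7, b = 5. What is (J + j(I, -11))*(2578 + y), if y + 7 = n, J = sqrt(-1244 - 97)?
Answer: 427329 + 8721*I*sqrt(149) ≈ 4.2733e+5 + 1.0645e+5*I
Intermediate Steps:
j(d, E) = 147 (j(d, E) = 7*21 = 147)
J = 3*I*sqrt(149) (J = sqrt(-1341) = 3*I*sqrt(149) ≈ 36.62*I)
n = 336 (n = (5 - 17)*(-28) = -12*(-28) = 336)
y = 329 (y = -7 + 336 = 329)
(J + j(I, -11))*(2578 + y) = (3*I*sqrt(149) + 147)*(2578 + 329) = (147 + 3*I*sqrt(149))*2907 = 427329 + 8721*I*sqrt(149)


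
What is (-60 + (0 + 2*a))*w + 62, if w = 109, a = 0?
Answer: -6478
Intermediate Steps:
(-60 + (0 + 2*a))*w + 62 = (-60 + (0 + 2*0))*109 + 62 = (-60 + (0 + 0))*109 + 62 = (-60 + 0)*109 + 62 = -60*109 + 62 = -6540 + 62 = -6478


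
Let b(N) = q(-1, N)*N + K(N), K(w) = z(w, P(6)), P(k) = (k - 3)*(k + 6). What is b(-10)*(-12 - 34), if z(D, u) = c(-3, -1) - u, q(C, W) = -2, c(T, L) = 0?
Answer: 736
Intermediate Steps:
P(k) = (-3 + k)*(6 + k)
z(D, u) = -u (z(D, u) = 0 - u = -u)
K(w) = -36 (K(w) = -(-18 + 6² + 3*6) = -(-18 + 36 + 18) = -1*36 = -36)
b(N) = -36 - 2*N (b(N) = -2*N - 36 = -36 - 2*N)
b(-10)*(-12 - 34) = (-36 - 2*(-10))*(-12 - 34) = (-36 + 20)*(-46) = -16*(-46) = 736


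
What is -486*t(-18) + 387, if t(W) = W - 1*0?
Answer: 9135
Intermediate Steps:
t(W) = W (t(W) = W + 0 = W)
-486*t(-18) + 387 = -486*(-18) + 387 = 8748 + 387 = 9135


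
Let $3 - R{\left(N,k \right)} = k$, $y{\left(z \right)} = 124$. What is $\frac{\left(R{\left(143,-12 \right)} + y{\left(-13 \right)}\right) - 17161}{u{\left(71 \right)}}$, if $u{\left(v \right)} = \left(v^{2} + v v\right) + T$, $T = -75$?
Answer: $- \frac{17022}{10007} \approx -1.701$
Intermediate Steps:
$R{\left(N,k \right)} = 3 - k$
$u{\left(v \right)} = -75 + 2 v^{2}$ ($u{\left(v \right)} = \left(v^{2} + v v\right) - 75 = \left(v^{2} + v^{2}\right) - 75 = 2 v^{2} - 75 = -75 + 2 v^{2}$)
$\frac{\left(R{\left(143,-12 \right)} + y{\left(-13 \right)}\right) - 17161}{u{\left(71 \right)}} = \frac{\left(\left(3 - -12\right) + 124\right) - 17161}{-75 + 2 \cdot 71^{2}} = \frac{\left(\left(3 + 12\right) + 124\right) - 17161}{-75 + 2 \cdot 5041} = \frac{\left(15 + 124\right) - 17161}{-75 + 10082} = \frac{139 - 17161}{10007} = \left(-17022\right) \frac{1}{10007} = - \frac{17022}{10007}$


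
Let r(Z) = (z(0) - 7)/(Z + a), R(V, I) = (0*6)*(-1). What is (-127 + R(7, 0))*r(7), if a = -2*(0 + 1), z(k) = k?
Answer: 889/5 ≈ 177.80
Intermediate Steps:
R(V, I) = 0 (R(V, I) = 0*(-1) = 0)
a = -2 (a = -2*1 = -2)
r(Z) = -7/(-2 + Z) (r(Z) = (0 - 7)/(Z - 2) = -7/(-2 + Z))
(-127 + R(7, 0))*r(7) = (-127 + 0)*(-7/(-2 + 7)) = -(-889)/5 = -127*(-7/5) = 889/5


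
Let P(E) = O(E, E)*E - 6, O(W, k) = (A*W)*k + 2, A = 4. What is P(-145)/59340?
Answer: -1016233/4945 ≈ -205.51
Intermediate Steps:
O(W, k) = 2 + 4*W*k (O(W, k) = (4*W)*k + 2 = 4*W*k + 2 = 2 + 4*W*k)
P(E) = -6 + E*(2 + 4*E**2) (P(E) = (2 + 4*E*E)*E - 6 = (2 + 4*E**2)*E - 6 = E*(2 + 4*E**2) - 6 = -6 + E*(2 + 4*E**2))
P(-145)/59340 = (-6 + 2*(-145) + 4*(-145)**3)/59340 = (-6 - 290 + 4*(-3048625))*(1/59340) = (-6 - 290 - 12194500)*(1/59340) = -12194796*1/59340 = -1016233/4945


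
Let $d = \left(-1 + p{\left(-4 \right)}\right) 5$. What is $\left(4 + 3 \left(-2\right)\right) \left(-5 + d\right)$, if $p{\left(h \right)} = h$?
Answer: $60$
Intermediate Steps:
$d = -25$ ($d = \left(-1 - 4\right) 5 = \left(-5\right) 5 = -25$)
$\left(4 + 3 \left(-2\right)\right) \left(-5 + d\right) = \left(4 + 3 \left(-2\right)\right) \left(-5 - 25\right) = \left(4 - 6\right) \left(-30\right) = \left(-2\right) \left(-30\right) = 60$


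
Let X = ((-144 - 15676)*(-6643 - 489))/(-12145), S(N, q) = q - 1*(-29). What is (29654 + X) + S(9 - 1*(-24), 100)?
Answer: 7111037/347 ≈ 20493.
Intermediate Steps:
S(N, q) = 29 + q (S(N, q) = q + 29 = 29 + q)
X = -3223664/347 (X = -15820*(-7132)*(-1/12145) = 112828240*(-1/12145) = -3223664/347 ≈ -9290.1)
(29654 + X) + S(9 - 1*(-24), 100) = (29654 - 3223664/347) + (29 + 100) = 7066274/347 + 129 = 7111037/347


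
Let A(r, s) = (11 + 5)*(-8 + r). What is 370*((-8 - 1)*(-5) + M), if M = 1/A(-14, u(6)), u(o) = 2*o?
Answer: 2930215/176 ≈ 16649.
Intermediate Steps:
A(r, s) = -128 + 16*r (A(r, s) = 16*(-8 + r) = -128 + 16*r)
M = -1/352 (M = 1/(-128 + 16*(-14)) = 1/(-128 - 224) = 1/(-352) = -1/352 ≈ -0.0028409)
370*((-8 - 1)*(-5) + M) = 370*((-8 - 1)*(-5) - 1/352) = 370*(-9*(-5) - 1/352) = 370*(45 - 1/352) = 370*(15839/352) = 2930215/176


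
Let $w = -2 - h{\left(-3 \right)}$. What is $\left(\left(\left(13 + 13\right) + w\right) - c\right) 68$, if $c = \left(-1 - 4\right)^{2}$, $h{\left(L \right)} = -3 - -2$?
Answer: $0$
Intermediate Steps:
$h{\left(L \right)} = -1$ ($h{\left(L \right)} = -3 + 2 = -1$)
$w = -1$ ($w = -2 - -1 = -2 + 1 = -1$)
$c = 25$ ($c = \left(-5\right)^{2} = 25$)
$\left(\left(\left(13 + 13\right) + w\right) - c\right) 68 = \left(\left(\left(13 + 13\right) - 1\right) - 25\right) 68 = \left(\left(26 - 1\right) - 25\right) 68 = \left(25 - 25\right) 68 = 0 \cdot 68 = 0$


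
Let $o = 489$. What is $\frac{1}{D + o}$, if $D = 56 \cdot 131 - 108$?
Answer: $\frac{1}{7717} \approx 0.00012958$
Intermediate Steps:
$D = 7228$ ($D = 7336 - 108 = 7228$)
$\frac{1}{D + o} = \frac{1}{7228 + 489} = \frac{1}{7717}$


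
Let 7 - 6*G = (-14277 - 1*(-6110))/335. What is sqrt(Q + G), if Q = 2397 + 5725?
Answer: sqrt(912078370)/335 ≈ 90.151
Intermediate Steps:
Q = 8122
G = 1752/335 (G = 7/6 - (-14277 - 1*(-6110))/(6*335) = 7/6 - (-14277 + 6110)/(6*335) = 7/6 - (-8167)/(6*335) = 7/6 - 1/6*(-8167/335) = 7/6 + 8167/2010 = 1752/335 ≈ 5.2299)
sqrt(Q + G) = sqrt(8122 + 1752/335) = sqrt(2722622/335) = sqrt(912078370)/335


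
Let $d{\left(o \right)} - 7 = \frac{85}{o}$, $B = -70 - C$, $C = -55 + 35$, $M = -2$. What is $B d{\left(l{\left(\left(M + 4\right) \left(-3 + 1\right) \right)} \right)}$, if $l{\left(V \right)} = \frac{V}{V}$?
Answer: $-4600$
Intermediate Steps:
$C = -20$
$B = -50$ ($B = -70 - -20 = -70 + 20 = -50$)
$l{\left(V \right)} = 1$
$d{\left(o \right)} = 7 + \frac{85}{o}$
$B d{\left(l{\left(\left(M + 4\right) \left(-3 + 1\right) \right)} \right)} = - 50 \left(7 + \frac{85}{1}\right) = - 50 \left(7 + 85 \cdot 1\right) = - 50 \left(7 + 85\right) = \left(-50\right) 92 = -4600$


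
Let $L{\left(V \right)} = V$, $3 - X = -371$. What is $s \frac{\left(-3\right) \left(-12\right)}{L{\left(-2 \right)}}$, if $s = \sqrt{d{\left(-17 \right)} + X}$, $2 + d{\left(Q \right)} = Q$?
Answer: $- 18 \sqrt{355} \approx -339.15$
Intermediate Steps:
$X = 374$ ($X = 3 - -371 = 3 + 371 = 374$)
$d{\left(Q \right)} = -2 + Q$
$s = \sqrt{355}$ ($s = \sqrt{\left(-2 - 17\right) + 374} = \sqrt{-19 + 374} = \sqrt{355} \approx 18.841$)
$s \frac{\left(-3\right) \left(-12\right)}{L{\left(-2 \right)}} = \sqrt{355} \frac{\left(-3\right) \left(-12\right)}{-2} = \sqrt{355} \cdot 36 \left(- \frac{1}{2}\right) = \sqrt{355} \left(-18\right) = - 18 \sqrt{355}$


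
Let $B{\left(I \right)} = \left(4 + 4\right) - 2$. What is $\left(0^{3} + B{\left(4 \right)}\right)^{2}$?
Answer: $36$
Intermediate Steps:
$B{\left(I \right)} = 6$ ($B{\left(I \right)} = 8 - 2 = 6$)
$\left(0^{3} + B{\left(4 \right)}\right)^{2} = \left(0^{3} + 6\right)^{2} = \left(0 + 6\right)^{2} = 6^{2} = 36$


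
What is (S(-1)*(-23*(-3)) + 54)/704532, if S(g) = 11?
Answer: 271/234844 ≈ 0.0011540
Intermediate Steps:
(S(-1)*(-23*(-3)) + 54)/704532 = (11*(-23*(-3)) + 54)/704532 = (11*69 + 54)*(1/704532) = (759 + 54)*(1/704532) = 813*(1/704532) = 271/234844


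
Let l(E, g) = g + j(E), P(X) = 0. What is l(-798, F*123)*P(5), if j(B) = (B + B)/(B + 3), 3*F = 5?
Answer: 0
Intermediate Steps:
F = 5/3 (F = (⅓)*5 = 5/3 ≈ 1.6667)
j(B) = 2*B/(3 + B) (j(B) = (2*B)/(3 + B) = 2*B/(3 + B))
l(E, g) = g + 2*E/(3 + E)
l(-798, F*123)*P(5) = ((2*(-798) + ((5/3)*123)*(3 - 798))/(3 - 798))*0 = ((-1596 + 205*(-795))/(-795))*0 = -(-1596 - 162975)/795*0 = -1/795*(-164571)*0 = (54857/265)*0 = 0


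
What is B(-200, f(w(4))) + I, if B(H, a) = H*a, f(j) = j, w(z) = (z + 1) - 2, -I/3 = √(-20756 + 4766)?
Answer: -600 - 3*I*√15990 ≈ -600.0 - 379.35*I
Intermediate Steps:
I = -3*I*√15990 (I = -3*√(-20756 + 4766) = -3*I*√15990 ≈ -379.35*I)
w(z) = -1 + z (w(z) = (1 + z) - 2 = -1 + z)
B(-200, f(w(4))) + I = -200*(-1 + 4) - 3*I*√15990 = -200*3 - 3*I*√15990 = -600 - 3*I*√15990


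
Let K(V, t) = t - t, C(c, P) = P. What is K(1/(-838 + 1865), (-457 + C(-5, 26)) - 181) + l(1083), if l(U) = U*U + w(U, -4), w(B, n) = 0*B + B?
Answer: 1173972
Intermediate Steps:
w(B, n) = B (w(B, n) = 0 + B = B)
K(V, t) = 0
l(U) = U + U² (l(U) = U*U + U = U² + U = U + U²)
K(1/(-838 + 1865), (-457 + C(-5, 26)) - 181) + l(1083) = 0 + 1083*(1 + 1083) = 0 + 1083*1084 = 0 + 1173972 = 1173972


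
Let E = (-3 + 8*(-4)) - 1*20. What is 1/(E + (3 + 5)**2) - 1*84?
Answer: -755/9 ≈ -83.889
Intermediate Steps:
E = -55 (E = (-3 - 32) - 20 = -35 - 20 = -55)
1/(E + (3 + 5)**2) - 1*84 = 1/(-55 + (3 + 5)**2) - 1*84 = 1/(-55 + 8**2) - 84 = 1/(-55 + 64) - 84 = 1/9 - 84 = -755/9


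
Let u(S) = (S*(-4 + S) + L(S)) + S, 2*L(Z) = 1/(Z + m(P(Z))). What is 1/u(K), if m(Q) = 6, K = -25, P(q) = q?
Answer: 38/26599 ≈ 0.0014286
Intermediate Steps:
L(Z) = 1/(2*(6 + Z)) (L(Z) = 1/(2*(Z + 6)) = 1/(2*(6 + Z)))
u(S) = S + 1/(2*(6 + S)) + S*(-4 + S) (u(S) = (S*(-4 + S) + 1/(2*(6 + S))) + S = (1/(2*(6 + S)) + S*(-4 + S)) + S = S + 1/(2*(6 + S)) + S*(-4 + S))
1/u(K) = 1/((½ - 25*(-3 - 25)*(6 - 25))/(6 - 25)) = 1/((½ - 25*(-28)*(-19))/(-19)) = 1/(-(½ - 13300)/19) = 1/(-1/19*(-26599/2)) = 1/(26599/38) = 38/26599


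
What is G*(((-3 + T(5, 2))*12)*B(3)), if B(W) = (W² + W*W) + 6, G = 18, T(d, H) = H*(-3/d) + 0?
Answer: -108864/5 ≈ -21773.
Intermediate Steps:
T(d, H) = -3*H/d (T(d, H) = -3*H/d + 0 = -3*H/d)
B(W) = 6 + 2*W² (B(W) = (W² + W²) + 6 = 2*W² + 6 = 6 + 2*W²)
G*(((-3 + T(5, 2))*12)*B(3)) = 18*(((-3 - 3*2/5)*12)*(6 + 2*3²)) = 18*(((-3 - 3*2*⅕)*12)*(6 + 2*9)) = 18*(((-3 - 6/5)*12)*(6 + 18)) = 18*(-21/5*12*24) = 18*(-252/5*24) = 18*(-6048/5) = -108864/5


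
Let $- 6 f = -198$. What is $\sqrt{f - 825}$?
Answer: $6 i \sqrt{22} \approx 28.142 i$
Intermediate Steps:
$f = 33$ ($f = \left(- \frac{1}{6}\right) \left(-198\right) = 33$)
$\sqrt{f - 825} = \sqrt{33 - 825} = \sqrt{-792} = 6 i \sqrt{22}$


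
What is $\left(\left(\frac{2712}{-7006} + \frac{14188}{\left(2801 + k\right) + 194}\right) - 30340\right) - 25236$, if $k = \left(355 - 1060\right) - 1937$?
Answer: $- \frac{607732576}{10943} \approx -55536.0$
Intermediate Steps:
$k = -2642$ ($k = \left(355 - 1060\right) - 1937 = -705 - 1937 = -2642$)
$\left(\left(\frac{2712}{-7006} + \frac{14188}{\left(2801 + k\right) + 194}\right) - 30340\right) - 25236 = \left(\left(\frac{2712}{-7006} + \frac{14188}{\left(2801 - 2642\right) + 194}\right) - 30340\right) - 25236 = \left(\left(2712 \left(- \frac{1}{7006}\right) + \frac{14188}{159 + 194}\right) - 30340\right) - 25236 = \left(\left(- \frac{12}{31} + \frac{14188}{353}\right) - 30340\right) - 25236 = \left(\frac{435592}{10943} - 30340\right) - 25236 = - \frac{331575028}{10943} - 25236 = - \frac{607732576}{10943}$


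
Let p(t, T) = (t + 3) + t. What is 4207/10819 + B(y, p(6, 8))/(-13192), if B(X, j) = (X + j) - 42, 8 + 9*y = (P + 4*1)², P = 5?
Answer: 14744939/37779948 ≈ 0.39028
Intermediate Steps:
p(t, T) = 3 + 2*t (p(t, T) = (3 + t) + t = 3 + 2*t)
y = 73/9 (y = -8/9 + (5 + 4*1)²/9 = -8/9 + (5 + 4)²/9 = -8/9 + (⅑)*9² = -8/9 + (⅑)*81 = -8/9 + 9 = 73/9 ≈ 8.1111)
B(X, j) = -42 + X + j
4207/10819 + B(y, p(6, 8))/(-13192) = 4207/10819 + (-42 + 73/9 + (3 + 2*6))/(-13192) = 4207*(1/10819) + (-42 + 73/9 + (3 + 12))*(-1/13192) = 4207/10819 + (-42 + 73/9 + 15)*(-1/13192) = 4207/10819 - 170/9*(-1/13192) = 4207/10819 + 5/3492 = 14744939/37779948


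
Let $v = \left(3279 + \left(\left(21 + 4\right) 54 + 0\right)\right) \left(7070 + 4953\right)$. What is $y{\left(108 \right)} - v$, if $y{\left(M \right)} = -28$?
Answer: $-55654495$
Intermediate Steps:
$v = 55654467$ ($v = \left(3279 + \left(25 \cdot 54 + 0\right)\right) 12023 = \left(3279 + \left(1350 + 0\right)\right) 12023 = \left(3279 + 1350\right) 12023 = 4629 \cdot 12023 = 55654467$)
$y{\left(108 \right)} - v = -28 - 55654467 = -55654495$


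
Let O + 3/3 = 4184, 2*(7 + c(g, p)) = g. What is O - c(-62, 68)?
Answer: 4221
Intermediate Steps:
c(g, p) = -7 + g/2
O = 4183 (O = -1 + 4184 = 4183)
O - c(-62, 68) = 4183 - (-7 + (1/2)*(-62)) = 4183 - (-7 - 31) = 4183 - 1*(-38) = 4183 + 38 = 4221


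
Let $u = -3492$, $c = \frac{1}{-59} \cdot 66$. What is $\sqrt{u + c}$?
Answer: $\frac{7 i \sqrt{248154}}{59} \approx 59.103 i$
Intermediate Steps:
$c = - \frac{66}{59}$ ($c = \left(- \frac{1}{59}\right) 66 = - \frac{66}{59} \approx -1.1186$)
$\sqrt{u + c} = \sqrt{-3492 - \frac{66}{59}} = \sqrt{- \frac{206094}{59}} = \frac{7 i \sqrt{248154}}{59}$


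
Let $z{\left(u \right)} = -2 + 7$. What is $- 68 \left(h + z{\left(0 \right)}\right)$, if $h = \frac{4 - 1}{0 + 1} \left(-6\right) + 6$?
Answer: $476$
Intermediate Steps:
$z{\left(u \right)} = 5$
$h = -12$ ($h = \frac{3}{1} \left(-6\right) + 6 = 3 \cdot 1 \left(-6\right) + 6 = 3 \left(-6\right) + 6 = -18 + 6 = -12$)
$- 68 \left(h + z{\left(0 \right)}\right) = - 68 \left(-12 + 5\right) = \left(-68\right) \left(-7\right) = 476$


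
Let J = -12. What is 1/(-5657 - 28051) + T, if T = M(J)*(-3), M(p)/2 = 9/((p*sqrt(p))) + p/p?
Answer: -202249/33708 - 3*I*sqrt(3)/4 ≈ -6.0 - 1.299*I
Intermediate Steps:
M(p) = 2 + 18/p**(3/2) (M(p) = 2*(9/((p*sqrt(p))) + p/p) = 2*(9/(p**(3/2)) + 1) = 2*(9/p**(3/2) + 1) = 2*(1 + 9/p**(3/2)) = 2 + 18/p**(3/2))
T = -6 - 3*I*sqrt(3)/4 (T = (2 + 18/(-12)**(3/2))*(-3) = (2 + 18*(I*sqrt(3)/72))*(-3) = (2 + I*sqrt(3)/4)*(-3) = -6 - 3*I*sqrt(3)/4 ≈ -6.0 - 1.299*I)
1/(-5657 - 28051) + T = 1/(-5657 - 28051) + (-6 - 3*I*sqrt(3)/4) = 1/(-33708) + (-6 - 3*I*sqrt(3)/4) = -1/33708 + (-6 - 3*I*sqrt(3)/4) = -202249/33708 - 3*I*sqrt(3)/4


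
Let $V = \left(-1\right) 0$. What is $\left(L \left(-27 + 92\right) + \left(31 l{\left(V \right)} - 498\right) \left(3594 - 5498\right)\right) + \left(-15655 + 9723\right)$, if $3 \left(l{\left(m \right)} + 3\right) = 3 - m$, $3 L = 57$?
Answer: $1061543$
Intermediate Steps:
$L = 19$ ($L = \frac{1}{3} \cdot 57 = 19$)
$V = 0$
$l{\left(m \right)} = -2 - \frac{m}{3}$ ($l{\left(m \right)} = -3 + \frac{3 - m}{3} = -3 - \left(-1 + \frac{m}{3}\right) = -2 - \frac{m}{3}$)
$\left(L \left(-27 + 92\right) + \left(31 l{\left(V \right)} - 498\right) \left(3594 - 5498\right)\right) + \left(-15655 + 9723\right) = \left(19 \left(-27 + 92\right) + \left(31 \left(-2 - 0\right) - 498\right) \left(3594 - 5498\right)\right) + \left(-15655 + 9723\right) = \left(19 \cdot 65 + \left(31 \left(-2 + 0\right) - 498\right) \left(-1904\right)\right) - 5932 = \left(1235 + \left(31 \left(-2\right) - 498\right) \left(-1904\right)\right) - 5932 = \left(1235 + \left(-62 - 498\right) \left(-1904\right)\right) - 5932 = \left(1235 - -1066240\right) - 5932 = \left(1235 + 1066240\right) - 5932 = 1067475 - 5932 = 1061543$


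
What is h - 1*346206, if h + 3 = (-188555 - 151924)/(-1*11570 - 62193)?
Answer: -25537073988/73763 ≈ -3.4620e+5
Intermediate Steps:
h = 119190/73763 (h = -3 + (-188555 - 151924)/(-1*11570 - 62193) = -3 - 340479/(-11570 - 62193) = -3 - 340479/(-73763) = -3 - 340479*(-1/73763) = -3 + 340479/73763 = 119190/73763 ≈ 1.6159)
h - 1*346206 = 119190/73763 - 1*346206 = 119190/73763 - 346206 = -25537073988/73763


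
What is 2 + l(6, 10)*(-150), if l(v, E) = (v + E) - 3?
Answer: -1948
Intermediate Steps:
l(v, E) = -3 + E + v (l(v, E) = (E + v) - 3 = -3 + E + v)
2 + l(6, 10)*(-150) = 2 + (-3 + 10 + 6)*(-150) = 2 + 13*(-150) = 2 - 1950 = -1948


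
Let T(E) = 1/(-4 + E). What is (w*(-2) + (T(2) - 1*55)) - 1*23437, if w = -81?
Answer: -46661/2 ≈ -23331.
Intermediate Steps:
(w*(-2) + (T(2) - 1*55)) - 1*23437 = (-81*(-2) + (1/(-4 + 2) - 1*55)) - 1*23437 = (162 + (1/(-2) - 55)) - 23437 = (162 + (-½ - 55)) - 23437 = (162 - 111/2) - 23437 = 213/2 - 23437 = -46661/2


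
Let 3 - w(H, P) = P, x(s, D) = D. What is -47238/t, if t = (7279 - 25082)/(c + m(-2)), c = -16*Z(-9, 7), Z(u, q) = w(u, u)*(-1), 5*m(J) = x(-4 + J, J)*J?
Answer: 45537432/89015 ≈ 511.57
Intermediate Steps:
w(H, P) = 3 - P
m(J) = J**2/5 (m(J) = (J*J)/5 = J**2/5)
Z(u, q) = -3 + u (Z(u, q) = (3 - u)*(-1) = -3 + u)
c = 192 (c = -16*(-3 - 9) = -16*(-12) = 192)
t = -89015/964 (t = (7279 - 25082)/(192 + (1/5)*(-2)**2) = -17803/(192 + (1/5)*4) = -17803/(192 + 4/5) = -17803/964/5 = -17803*5/964 = -89015/964 ≈ -92.339)
-47238/t = -47238/(-89015/964) = -47238*(-964/89015) = 45537432/89015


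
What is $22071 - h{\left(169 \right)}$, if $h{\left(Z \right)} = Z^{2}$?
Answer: $-6490$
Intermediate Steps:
$22071 - h{\left(169 \right)} = 22071 - 169^{2} = 22071 - 28561 = -6490$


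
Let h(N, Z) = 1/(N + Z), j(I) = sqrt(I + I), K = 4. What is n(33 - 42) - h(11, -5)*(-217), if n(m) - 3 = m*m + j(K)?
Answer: 721/6 + 2*sqrt(2) ≈ 123.00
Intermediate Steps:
j(I) = sqrt(2)*sqrt(I) (j(I) = sqrt(2*I) = sqrt(2)*sqrt(I))
n(m) = 3 + m**2 + 2*sqrt(2) (n(m) = 3 + (m*m + sqrt(2)*sqrt(4)) = 3 + (m**2 + sqrt(2)*2) = 3 + (m**2 + 2*sqrt(2)) = 3 + m**2 + 2*sqrt(2))
n(33 - 42) - h(11, -5)*(-217) = (3 + (33 - 42)**2 + 2*sqrt(2)) - (-217)/(11 - 5) = (3 + (-9)**2 + 2*sqrt(2)) - (-217)/6 = (3 + 81 + 2*sqrt(2)) - (-217)/6 = (84 + 2*sqrt(2)) - 1*(-217/6) = (84 + 2*sqrt(2)) + 217/6 = 721/6 + 2*sqrt(2)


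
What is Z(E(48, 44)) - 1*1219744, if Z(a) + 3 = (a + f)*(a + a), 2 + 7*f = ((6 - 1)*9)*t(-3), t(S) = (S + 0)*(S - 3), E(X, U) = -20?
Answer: -8564949/7 ≈ -1.2236e+6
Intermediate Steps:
t(S) = S*(-3 + S)
f = 808/7 (f = -2/7 + (((6 - 1)*9)*(-3*(-3 - 3)))/7 = -2/7 + ((5*9)*(-3*(-6)))/7 = -2/7 + (45*18)/7 = -2/7 + (⅐)*810 = -2/7 + 810/7 = 808/7 ≈ 115.43)
Z(a) = -3 + 2*a*(808/7 + a) (Z(a) = -3 + (a + 808/7)*(a + a) = -3 + (808/7 + a)*(2*a) = -3 + 2*a*(808/7 + a))
Z(E(48, 44)) - 1*1219744 = (-3 + 2*(-20)² + (1616/7)*(-20)) - 1*1219744 = (-3 + 2*400 - 32320/7) - 1219744 = (-3 + 800 - 32320/7) - 1219744 = -26741/7 - 1219744 = -8564949/7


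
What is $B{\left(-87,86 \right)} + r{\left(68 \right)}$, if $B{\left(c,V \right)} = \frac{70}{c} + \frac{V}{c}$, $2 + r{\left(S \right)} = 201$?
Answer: $\frac{5719}{29} \approx 197.21$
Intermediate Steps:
$r{\left(S \right)} = 199$ ($r{\left(S \right)} = -2 + 201 = 199$)
$B{\left(-87,86 \right)} + r{\left(68 \right)} = \frac{70 + 86}{-87} + 199 = \left(- \frac{1}{87}\right) 156 + 199 = - \frac{52}{29} + 199 = \frac{5719}{29}$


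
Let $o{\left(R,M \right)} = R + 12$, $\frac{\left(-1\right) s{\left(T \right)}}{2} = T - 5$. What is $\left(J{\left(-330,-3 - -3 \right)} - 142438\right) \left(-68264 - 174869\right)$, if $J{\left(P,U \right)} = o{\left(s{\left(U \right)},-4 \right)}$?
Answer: $34626029328$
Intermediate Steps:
$s{\left(T \right)} = 10 - 2 T$ ($s{\left(T \right)} = - 2 \left(T - 5\right) = - 2 \left(-5 + T\right) = 10 - 2 T$)
$o{\left(R,M \right)} = 12 + R$
$J{\left(P,U \right)} = 22 - 2 U$ ($J{\left(P,U \right)} = 12 - \left(-10 + 2 U\right) = 22 - 2 U$)
$\left(J{\left(-330,-3 - -3 \right)} - 142438\right) \left(-68264 - 174869\right) = \left(\left(22 - 2 \left(-3 - -3\right)\right) - 142438\right) \left(-68264 - 174869\right) = \left(\left(22 - 2 \left(-3 + 3\right)\right) - 142438\right) \left(-243133\right) = \left(\left(22 - 0\right) - 142438\right) \left(-243133\right) = \left(\left(22 + 0\right) - 142438\right) \left(-243133\right) = \left(22 - 142438\right) \left(-243133\right) = \left(-142416\right) \left(-243133\right) = 34626029328$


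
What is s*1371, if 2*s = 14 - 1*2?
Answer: 8226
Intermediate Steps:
s = 6 (s = (14 - 1*2)/2 = (14 - 2)/2 = (1/2)*12 = 6)
s*1371 = 6*1371 = 8226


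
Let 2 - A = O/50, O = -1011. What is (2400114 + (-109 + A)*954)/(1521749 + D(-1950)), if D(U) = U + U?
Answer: 57933147/37946225 ≈ 1.5267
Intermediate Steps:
D(U) = 2*U
A = 1111/50 (A = 2 - (-1011)/50 = 2 - 1*(-1011/50) = 2 + 1011/50 = 1111/50 ≈ 22.220)
(2400114 + (-109 + A)*954)/(1521749 + D(-1950)) = (2400114 + (-109 + 1111/50)*954)/(1521749 + 2*(-1950)) = (2400114 - 4339/50*954)/(1521749 - 3900) = (2400114 - 2069703/25)/1517849 = (57933147/25)*(1/1517849) = 57933147/37946225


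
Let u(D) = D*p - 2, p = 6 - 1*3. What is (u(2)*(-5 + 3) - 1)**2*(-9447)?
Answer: -765207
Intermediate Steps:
p = 3 (p = 6 - 3 = 3)
u(D) = -2 + 3*D (u(D) = D*3 - 2 = 3*D - 2 = -2 + 3*D)
(u(2)*(-5 + 3) - 1)**2*(-9447) = ((-2 + 3*2)*(-5 + 3) - 1)**2*(-9447) = ((-2 + 6)*(-2) - 1)**2*(-9447) = (4*(-2) - 1)**2*(-9447) = (-8 - 1)**2*(-9447) = (-9)**2*(-9447) = 81*(-9447) = -765207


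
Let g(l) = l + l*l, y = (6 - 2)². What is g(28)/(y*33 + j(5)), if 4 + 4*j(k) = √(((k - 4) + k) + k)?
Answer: 6846784/4443653 - 3248*√11/4443653 ≈ 1.5384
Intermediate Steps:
j(k) = -1 + √(-4 + 3*k)/4 (j(k) = -1 + √(((k - 4) + k) + k)/4 = -1 + √(((-4 + k) + k) + k)/4 = -1 + √((-4 + 2*k) + k)/4 = -1 + √(-4 + 3*k)/4)
y = 16 (y = 4² = 16)
g(l) = l + l²
g(28)/(y*33 + j(5)) = (28*(1 + 28))/(16*33 + (-1 + √(-4 + 3*5)/4)) = (28*29)/(528 + (-1 + √(-4 + 15)/4)) = 812/(528 + (-1 + √11/4)) = 812/(527 + √11/4)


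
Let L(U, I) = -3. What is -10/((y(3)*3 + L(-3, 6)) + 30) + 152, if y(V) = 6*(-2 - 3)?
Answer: 9586/63 ≈ 152.16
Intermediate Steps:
y(V) = -30 (y(V) = 6*(-5) = -30)
-10/((y(3)*3 + L(-3, 6)) + 30) + 152 = -10/((-30*3 - 3) + 30) + 152 = -10/((-90 - 3) + 30) + 152 = -10/(-93 + 30) + 152 = -10/(-63) + 152 = -1/63*(-10) + 152 = 10/63 + 152 = 9586/63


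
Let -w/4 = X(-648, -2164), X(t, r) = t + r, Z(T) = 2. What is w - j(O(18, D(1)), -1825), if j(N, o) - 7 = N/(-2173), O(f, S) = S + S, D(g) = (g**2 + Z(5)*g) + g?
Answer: 24426701/2173 ≈ 11241.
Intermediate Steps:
D(g) = g**2 + 3*g (D(g) = (g**2 + 2*g) + g = g**2 + 3*g)
X(t, r) = r + t
O(f, S) = 2*S
j(N, o) = 7 - N/2173 (j(N, o) = 7 + N/(-2173) = 7 + N*(-1/2173) = 7 - N/2173)
w = 11248 (w = -4*(-2164 - 648) = -4*(-2812) = 11248)
w - j(O(18, D(1)), -1825) = 11248 - (7 - 2*1*(3 + 1)/2173) = 11248 - (7 - 2*1*4/2173) = 11248 - (7 - 2*4/2173) = 11248 - (7 - 1/2173*8) = 11248 - (7 - 8/2173) = 11248 - 1*15203/2173 = 11248 - 15203/2173 = 24426701/2173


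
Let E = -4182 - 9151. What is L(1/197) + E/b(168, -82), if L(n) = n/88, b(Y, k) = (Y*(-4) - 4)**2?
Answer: -28835489/990266992 ≈ -0.029119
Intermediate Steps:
b(Y, k) = (-4 - 4*Y)**2 (b(Y, k) = (-4*Y - 4)**2 = (-4 - 4*Y)**2)
E = -13333
L(n) = n/88 (L(n) = n*(1/88) = n/88)
L(1/197) + E/b(168, -82) = (1/88)/197 - 13333*1/(16*(1 + 168)**2) = (1/88)*(1/197) - 13333/(16*169**2) = 1/17336 - 13333/(16*28561) = 1/17336 - 13333/456976 = -28835489/990266992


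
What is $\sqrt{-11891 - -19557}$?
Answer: $\sqrt{7666} \approx 87.556$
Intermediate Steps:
$\sqrt{-11891 - -19557} = \sqrt{-11891 + 19557} = \sqrt{7666}$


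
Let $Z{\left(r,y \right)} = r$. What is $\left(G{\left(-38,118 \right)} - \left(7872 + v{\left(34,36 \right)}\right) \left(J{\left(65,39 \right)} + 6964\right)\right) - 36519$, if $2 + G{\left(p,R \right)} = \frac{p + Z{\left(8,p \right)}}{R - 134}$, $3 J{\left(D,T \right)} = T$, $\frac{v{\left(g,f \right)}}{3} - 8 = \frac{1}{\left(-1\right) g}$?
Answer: $- \frac{7497176189}{136} \approx -5.5126 \cdot 10^{7}$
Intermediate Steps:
$v{\left(g,f \right)} = 24 - \frac{3}{g}$ ($v{\left(g,f \right)} = 24 + \frac{3}{\left(-1\right) g} = 24 + 3 \left(- \frac{1}{g}\right) = 24 - \frac{3}{g}$)
$J{\left(D,T \right)} = \frac{T}{3}$
$G{\left(p,R \right)} = -2 + \frac{8 + p}{-134 + R}$ ($G{\left(p,R \right)} = -2 + \frac{p + 8}{R - 134} = -2 + \frac{8 + p}{-134 + R}$)
$\left(G{\left(-38,118 \right)} - \left(7872 + v{\left(34,36 \right)}\right) \left(J{\left(65,39 \right)} + 6964\right)\right) - 36519 = \left(\frac{276 - 38 - 236}{-134 + 118} - \left(7872 + \left(24 - \frac{3}{34}\right)\right) \left(\frac{1}{3} \cdot 39 + 6964\right)\right) - 36519 = \left(\frac{276 - 38 - 236}{-16} - \left(7872 + \left(24 - \frac{3}{34}\right)\right) \left(13 + 6964\right)\right) - 36519 = \left(\left(- \frac{1}{16}\right) 2 - \left(7872 + \left(24 - \frac{3}{34}\right)\right) 6977\right) - 36519 = \left(- \frac{1}{8} - \left(7872 + \frac{813}{34}\right) 6977\right) - 36519 = \left(- \frac{1}{8} - \frac{268461}{34} \cdot 6977\right) - 36519 = \left(- \frac{1}{8} - \frac{1873052397}{34}\right) - 36519 = - \frac{7492209605}{136} - 36519 = - \frac{7497176189}{136}$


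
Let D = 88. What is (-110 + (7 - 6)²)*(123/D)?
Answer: -13407/88 ≈ -152.35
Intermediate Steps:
(-110 + (7 - 6)²)*(123/D) = (-110 + (7 - 6)²)*(123/88) = (-110 + 1²)*(123*(1/88)) = (-110 + 1)*(123/88) = -109*123/88 = -13407/88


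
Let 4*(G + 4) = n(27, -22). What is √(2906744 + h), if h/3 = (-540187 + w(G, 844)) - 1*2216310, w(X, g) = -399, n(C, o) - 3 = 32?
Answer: 2*I*√1340986 ≈ 2316.0*I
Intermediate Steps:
n(C, o) = 35 (n(C, o) = 3 + 32 = 35)
G = 19/4 (G = -4 + (¼)*35 = -4 + 35/4 = 19/4 ≈ 4.7500)
h = -8270688 (h = 3*((-540187 - 399) - 1*2216310) = 3*(-540586 - 2216310) = 3*(-2756896) = -8270688)
√(2906744 + h) = √(2906744 - 8270688) = √(-5363944) = 2*I*√1340986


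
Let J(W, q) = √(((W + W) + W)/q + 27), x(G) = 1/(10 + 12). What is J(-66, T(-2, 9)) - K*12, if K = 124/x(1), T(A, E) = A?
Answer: -32736 + 3*√14 ≈ -32725.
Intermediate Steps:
x(G) = 1/22
K = 2728 (K = 124/(1/22) = 124*22 = 2728)
J(W, q) = √(27 + 3*W/q) (J(W, q) = √((2*W + W)/q + 27) = √((3*W)/q + 27) = √(3*W/q + 27) = √(27 + 3*W/q))
J(-66, T(-2, 9)) - K*12 = √(27 + 3*(-66)/(-2)) - 2728*12 = √(27 + 3*(-66)*(-½)) - 1*32736 = √(27 + 99) - 32736 = √126 - 32736 = 3*√14 - 32736 = -32736 + 3*√14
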